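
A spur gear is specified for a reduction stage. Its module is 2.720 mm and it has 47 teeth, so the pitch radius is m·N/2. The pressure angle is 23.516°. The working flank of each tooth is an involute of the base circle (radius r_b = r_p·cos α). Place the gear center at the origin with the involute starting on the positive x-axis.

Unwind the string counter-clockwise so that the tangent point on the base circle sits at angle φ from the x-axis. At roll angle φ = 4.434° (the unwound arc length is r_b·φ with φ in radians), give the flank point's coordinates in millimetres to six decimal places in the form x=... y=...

pitch radius r_p = m·N/2 = 2.720·47/2 = 63.920000
base radius r_b = r_p·cos α = 63.920000·cos 23.516° = 58.611360
roll angle φ = 4.434° = 0.07738790 rad
x = r_b·(cos φ + φ·sin φ) = 58.611360·(0.99700705 + 0.07738790·0.07731068) = 58.786606
y = r_b·(sin φ − φ·cos φ) = 58.611360·(0.07731068 − 0.07738790·0.99700705) = 0.009049

x=58.786606 y=0.009049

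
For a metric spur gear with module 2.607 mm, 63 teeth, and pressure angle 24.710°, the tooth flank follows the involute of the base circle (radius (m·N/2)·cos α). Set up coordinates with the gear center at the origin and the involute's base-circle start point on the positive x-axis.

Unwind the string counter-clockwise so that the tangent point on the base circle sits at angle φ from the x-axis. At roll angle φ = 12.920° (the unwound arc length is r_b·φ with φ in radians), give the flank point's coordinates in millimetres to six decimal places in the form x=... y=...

x=76.473798 y=0.283683

pitch radius r_p = m·N/2 = 2.607·63/2 = 82.120500
base radius r_b = r_p·cos α = 82.120500·cos 24.710° = 74.601155
roll angle φ = 12.920° = 0.22549654 rad
x = r_b·(cos φ + φ·sin φ) = 74.601155·(0.97468321 + 0.22549654·0.22359036) = 76.473798
y = r_b·(sin φ − φ·cos φ) = 74.601155·(0.22359036 − 0.22549654·0.97468321) = 0.283683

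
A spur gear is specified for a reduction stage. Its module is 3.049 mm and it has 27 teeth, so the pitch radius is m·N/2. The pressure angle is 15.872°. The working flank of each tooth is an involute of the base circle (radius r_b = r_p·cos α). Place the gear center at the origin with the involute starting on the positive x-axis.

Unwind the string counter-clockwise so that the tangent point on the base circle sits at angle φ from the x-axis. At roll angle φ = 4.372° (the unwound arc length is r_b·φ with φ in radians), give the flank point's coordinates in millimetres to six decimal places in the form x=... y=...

pitch radius r_p = m·N/2 = 3.049·27/2 = 41.161500
base radius r_b = r_p·cos α = 41.161500·cos 15.872° = 39.592221
roll angle φ = 4.372° = 0.07630579 rad
x = r_b·(cos φ + φ·sin φ) = 39.592221·(0.99709013 + 0.07630579·0.07623177) = 39.707318
y = r_b·(sin φ − φ·cos φ) = 39.592221·(0.07623177 − 0.07630579·0.99709013) = 0.005860

x=39.707318 y=0.005860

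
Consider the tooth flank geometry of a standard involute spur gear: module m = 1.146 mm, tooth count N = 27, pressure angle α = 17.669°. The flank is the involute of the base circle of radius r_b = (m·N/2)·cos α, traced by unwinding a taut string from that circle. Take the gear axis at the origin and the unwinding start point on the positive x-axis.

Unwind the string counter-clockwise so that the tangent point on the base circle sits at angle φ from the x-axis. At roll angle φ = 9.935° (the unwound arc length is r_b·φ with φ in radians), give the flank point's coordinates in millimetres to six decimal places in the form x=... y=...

pitch radius r_p = m·N/2 = 1.146·27/2 = 15.471000
base radius r_b = r_p·cos α = 15.471000·cos 17.669° = 14.741169
roll angle φ = 9.935° = 0.17339846 rad
x = r_b·(cos φ + φ·sin φ) = 14.741169·(0.98500412 + 0.17339846·0.17253084) = 14.961117
y = r_b·(sin φ − φ·cos φ) = 14.741169·(0.17253084 − 0.17339846·0.98500412) = 0.025541

x=14.961117 y=0.025541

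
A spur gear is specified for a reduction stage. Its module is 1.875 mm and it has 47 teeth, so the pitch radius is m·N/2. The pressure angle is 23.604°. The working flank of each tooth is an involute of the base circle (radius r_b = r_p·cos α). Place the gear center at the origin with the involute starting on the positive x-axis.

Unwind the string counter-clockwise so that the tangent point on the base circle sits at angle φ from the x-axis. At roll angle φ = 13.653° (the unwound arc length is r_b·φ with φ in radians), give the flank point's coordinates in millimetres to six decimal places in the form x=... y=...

pitch radius r_p = m·N/2 = 1.875·47/2 = 44.062500
base radius r_b = r_p·cos α = 44.062500·cos 23.604° = 40.376001
roll angle φ = 13.653° = 0.23828980 rad
x = r_b·(cos φ + φ·sin φ) = 40.376001·(0.97174307 + 0.23828980·0.23604110) = 41.506096
y = r_b·(sin φ − φ·cos φ) = 40.376001·(0.23604110 − 0.23828980·0.97174307) = 0.181072

x=41.506096 y=0.181072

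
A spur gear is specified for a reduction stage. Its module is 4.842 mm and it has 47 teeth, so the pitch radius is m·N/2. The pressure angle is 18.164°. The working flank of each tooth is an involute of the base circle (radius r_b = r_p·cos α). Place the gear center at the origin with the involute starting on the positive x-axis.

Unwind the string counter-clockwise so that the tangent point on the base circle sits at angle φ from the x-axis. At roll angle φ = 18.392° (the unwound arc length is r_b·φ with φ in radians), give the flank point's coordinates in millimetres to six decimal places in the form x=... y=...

x=113.544369 y=1.179802

pitch radius r_p = m·N/2 = 4.842·47/2 = 113.787000
base radius r_b = r_p·cos α = 113.787000·cos 18.164° = 108.116779
roll angle φ = 18.392° = 0.32100096 rad
x = r_b·(cos φ + φ·sin φ) = 108.116779·(0.94892008 + 0.32100096·0.31551655) = 113.544369
y = r_b·(sin φ − φ·cos φ) = 108.116779·(0.31551655 − 0.32100096·0.94892008) = 1.179802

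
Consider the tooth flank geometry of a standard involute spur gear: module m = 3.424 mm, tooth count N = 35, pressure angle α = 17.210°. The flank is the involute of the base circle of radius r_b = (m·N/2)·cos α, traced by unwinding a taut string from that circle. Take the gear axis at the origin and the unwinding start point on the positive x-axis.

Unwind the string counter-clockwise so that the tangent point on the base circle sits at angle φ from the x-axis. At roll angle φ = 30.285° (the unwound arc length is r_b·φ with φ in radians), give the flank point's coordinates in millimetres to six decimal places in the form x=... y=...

x=64.683045 y=2.739613

pitch radius r_p = m·N/2 = 3.424·35/2 = 59.920000
base radius r_b = r_p·cos α = 59.920000·cos 17.210° = 57.237186
roll angle φ = 30.285° = 0.52857296 rad
x = r_b·(cos φ + φ·sin φ) = 57.237186·(0.86352761 + 0.52857296·0.50430157) = 64.683045
y = r_b·(sin φ − φ·cos φ) = 57.237186·(0.50430157 − 0.52857296·0.86352761) = 2.739613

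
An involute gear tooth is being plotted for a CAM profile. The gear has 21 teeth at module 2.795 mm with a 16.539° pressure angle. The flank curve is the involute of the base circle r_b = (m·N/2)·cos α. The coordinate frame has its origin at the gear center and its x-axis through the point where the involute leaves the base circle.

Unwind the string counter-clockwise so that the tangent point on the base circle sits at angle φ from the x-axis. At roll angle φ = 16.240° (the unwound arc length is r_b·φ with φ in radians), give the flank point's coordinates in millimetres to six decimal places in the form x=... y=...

x=29.240786 y=0.211834

pitch radius r_p = m·N/2 = 2.795·21/2 = 29.347500
base radius r_b = r_p·cos α = 29.347500·cos 16.539° = 28.133282
roll angle φ = 16.240° = 0.28344147 rad
x = r_b·(cos φ + φ·sin φ) = 28.133282·(0.96009868 + 0.28344147·0.27966145) = 29.240786
y = r_b·(sin φ − φ·cos φ) = 28.133282·(0.27966145 − 0.28344147·0.96009868) = 0.211834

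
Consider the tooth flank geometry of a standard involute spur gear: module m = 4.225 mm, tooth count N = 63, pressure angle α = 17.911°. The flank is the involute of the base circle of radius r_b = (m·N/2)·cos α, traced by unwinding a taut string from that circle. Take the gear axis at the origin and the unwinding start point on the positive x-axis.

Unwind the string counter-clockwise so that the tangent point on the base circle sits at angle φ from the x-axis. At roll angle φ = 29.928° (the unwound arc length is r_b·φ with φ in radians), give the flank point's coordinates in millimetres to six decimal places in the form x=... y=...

pitch radius r_p = m·N/2 = 4.225·63/2 = 133.087500
base radius r_b = r_p·cos α = 133.087500·cos 17.911° = 126.637465
roll angle φ = 29.928° = 0.52234214 rad
x = r_b·(cos φ + φ·sin φ) = 126.637465·(0.86665304 + 0.52234214·0.49891133) = 142.752772
y = r_b·(sin φ − φ·cos φ) = 126.637465·(0.49891133 − 0.52234214·0.86665304) = 5.853427

x=142.752772 y=5.853427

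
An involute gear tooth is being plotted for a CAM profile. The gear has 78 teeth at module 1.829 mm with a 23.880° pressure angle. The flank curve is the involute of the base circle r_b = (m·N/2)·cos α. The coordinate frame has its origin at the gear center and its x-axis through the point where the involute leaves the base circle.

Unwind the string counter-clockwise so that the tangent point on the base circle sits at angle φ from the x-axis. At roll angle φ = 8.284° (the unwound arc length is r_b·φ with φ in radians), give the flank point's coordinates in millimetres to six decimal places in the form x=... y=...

pitch radius r_p = m·N/2 = 1.829·78/2 = 71.331000
base radius r_b = r_p·cos α = 71.331000·cos 23.880° = 65.224733
roll angle φ = 8.284° = 0.14458308 rad
x = r_b·(cos φ + φ·sin φ) = 65.224733·(0.98956606 + 0.14458308·0.14407987) = 65.902912
y = r_b·(sin φ − φ·cos φ) = 65.224733·(0.14407987 − 0.14458308·0.98956606) = 0.065575

x=65.902912 y=0.065575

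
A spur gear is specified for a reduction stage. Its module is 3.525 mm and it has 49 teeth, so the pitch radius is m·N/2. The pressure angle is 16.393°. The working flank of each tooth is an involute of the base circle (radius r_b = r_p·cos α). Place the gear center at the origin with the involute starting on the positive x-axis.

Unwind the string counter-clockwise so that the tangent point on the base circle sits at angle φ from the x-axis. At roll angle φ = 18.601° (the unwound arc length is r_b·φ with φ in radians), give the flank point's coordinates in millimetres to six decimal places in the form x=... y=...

x=87.103511 y=0.935055

pitch radius r_p = m·N/2 = 3.525·49/2 = 86.362500
base radius r_b = r_p·cos α = 86.362500·cos 16.393° = 82.851732
roll angle φ = 18.601° = 0.32464869 rad
x = r_b·(cos φ + φ·sin φ) = 82.851732·(0.94776284 + 0.32464869·0.31897585) = 87.103511
y = r_b·(sin φ − φ·cos φ) = 82.851732·(0.31897585 − 0.32464869·0.94776284) = 0.935055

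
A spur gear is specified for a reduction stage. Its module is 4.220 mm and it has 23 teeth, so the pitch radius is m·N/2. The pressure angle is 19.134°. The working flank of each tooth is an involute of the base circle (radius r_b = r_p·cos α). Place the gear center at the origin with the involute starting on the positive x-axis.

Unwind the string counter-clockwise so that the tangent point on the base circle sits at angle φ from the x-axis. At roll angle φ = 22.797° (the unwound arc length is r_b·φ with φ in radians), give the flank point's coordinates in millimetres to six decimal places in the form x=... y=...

x=49.335751 y=0.947507

pitch radius r_p = m·N/2 = 4.220·23/2 = 48.530000
base radius r_b = r_p·cos α = 48.530000·cos 19.134° = 45.848939
roll angle φ = 22.797° = 0.39788271 rad
x = r_b·(cos φ + φ·sin φ) = 45.848939·(0.92188344 + 0.39788271·0.38746732) = 49.335751
y = r_b·(sin φ − φ·cos φ) = 45.848939·(0.38746732 − 0.39788271·0.92188344) = 0.947507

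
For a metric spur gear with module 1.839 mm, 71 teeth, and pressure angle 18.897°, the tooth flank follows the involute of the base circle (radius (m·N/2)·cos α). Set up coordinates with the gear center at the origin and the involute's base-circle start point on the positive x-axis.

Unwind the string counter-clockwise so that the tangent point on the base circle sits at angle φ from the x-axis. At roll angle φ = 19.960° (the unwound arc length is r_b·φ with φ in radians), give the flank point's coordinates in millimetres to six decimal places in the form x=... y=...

x=65.400820 y=0.859926

pitch radius r_p = m·N/2 = 1.839·71/2 = 65.284500
base radius r_b = r_p·cos α = 65.284500·cos 18.897° = 61.765817
roll angle φ = 19.960° = 0.34836772 rad
x = r_b·(cos φ + φ·sin φ) = 61.765817·(0.93993117 + 0.34836772·0.34136403) = 65.400820
y = r_b·(sin φ − φ·cos φ) = 61.765817·(0.34136403 − 0.34836772·0.93993117) = 0.859926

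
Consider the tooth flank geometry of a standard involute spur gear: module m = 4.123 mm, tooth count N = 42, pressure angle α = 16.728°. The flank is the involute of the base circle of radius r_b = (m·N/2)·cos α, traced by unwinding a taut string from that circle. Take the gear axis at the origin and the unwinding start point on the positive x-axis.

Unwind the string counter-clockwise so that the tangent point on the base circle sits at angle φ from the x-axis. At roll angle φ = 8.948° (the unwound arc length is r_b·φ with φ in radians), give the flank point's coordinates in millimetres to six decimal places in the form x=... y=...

pitch radius r_p = m·N/2 = 4.123·42/2 = 86.583000
base radius r_b = r_p·cos α = 86.583000·cos 16.728° = 82.918976
roll angle φ = 8.948° = 0.15617206 rad
x = r_b·(cos φ + φ·sin φ) = 82.918976·(0.98782991 + 0.15617206·0.15553800) = 83.924004
y = r_b·(sin φ − φ·cos φ) = 82.918976·(0.15553800 − 0.15617206·0.98782991) = 0.105023

x=83.924004 y=0.105023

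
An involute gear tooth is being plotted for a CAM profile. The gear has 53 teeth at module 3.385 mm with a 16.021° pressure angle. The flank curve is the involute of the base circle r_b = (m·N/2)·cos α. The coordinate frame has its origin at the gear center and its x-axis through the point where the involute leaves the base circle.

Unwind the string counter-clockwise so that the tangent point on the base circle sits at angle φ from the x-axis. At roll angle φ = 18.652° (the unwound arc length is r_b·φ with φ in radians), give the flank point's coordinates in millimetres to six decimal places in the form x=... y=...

x=90.666708 y=0.981021

pitch radius r_p = m·N/2 = 3.385·53/2 = 89.702500
base radius r_b = r_p·cos α = 89.702500·cos 16.021° = 86.218509
roll angle φ = 18.652° = 0.32553881 rad
x = r_b·(cos φ + φ·sin φ) = 86.218509·(0.94747854 + 0.32553881·0.31981935) = 90.666708
y = r_b·(sin φ − φ·cos φ) = 86.218509·(0.31981935 − 0.32553881·0.94747854) = 0.981021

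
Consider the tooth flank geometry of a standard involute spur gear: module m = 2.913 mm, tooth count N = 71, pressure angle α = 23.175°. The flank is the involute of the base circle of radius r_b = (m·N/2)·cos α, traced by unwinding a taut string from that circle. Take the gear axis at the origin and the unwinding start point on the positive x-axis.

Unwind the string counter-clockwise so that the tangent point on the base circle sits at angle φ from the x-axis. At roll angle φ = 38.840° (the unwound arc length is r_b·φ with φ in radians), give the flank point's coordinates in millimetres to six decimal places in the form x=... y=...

x=114.463904 y=9.425145

pitch radius r_p = m·N/2 = 2.913·71/2 = 103.411500
base radius r_b = r_p·cos α = 103.411500·cos 23.175° = 95.066930
roll angle φ = 38.840° = 0.67788588 rad
x = r_b·(cos φ + φ·sin φ) = 95.066930·(0.77890032 + 0.67788588·0.62714774) = 114.463904
y = r_b·(sin φ − φ·cos φ) = 95.066930·(0.62714774 − 0.67788588·0.77890032) = 9.425145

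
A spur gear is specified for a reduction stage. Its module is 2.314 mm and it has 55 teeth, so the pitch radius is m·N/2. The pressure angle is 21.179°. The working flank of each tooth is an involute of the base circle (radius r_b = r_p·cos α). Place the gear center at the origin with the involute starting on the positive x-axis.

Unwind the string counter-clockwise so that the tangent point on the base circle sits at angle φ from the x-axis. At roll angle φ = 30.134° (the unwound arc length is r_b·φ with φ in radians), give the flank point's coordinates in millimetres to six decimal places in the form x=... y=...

pitch radius r_p = m·N/2 = 2.314·55/2 = 63.635000
base radius r_b = r_p·cos α = 63.635000·cos 21.179° = 59.336855
roll angle φ = 30.134° = 0.52593752 rad
x = r_b·(cos φ + φ·sin φ) = 59.336855·(0.86485367 + 0.52593752·0.50202404) = 66.984601
y = r_b·(sin φ − φ·cos φ) = 59.336855·(0.50202404 − 0.52593752·0.86485367) = 2.798626

x=66.984601 y=2.798626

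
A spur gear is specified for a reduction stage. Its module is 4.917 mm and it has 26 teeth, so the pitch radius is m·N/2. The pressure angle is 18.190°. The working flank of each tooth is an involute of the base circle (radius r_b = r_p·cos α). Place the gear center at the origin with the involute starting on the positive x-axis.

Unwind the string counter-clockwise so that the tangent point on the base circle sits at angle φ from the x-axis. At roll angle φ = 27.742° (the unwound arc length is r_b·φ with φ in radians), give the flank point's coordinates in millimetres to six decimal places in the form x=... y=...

pitch radius r_p = m·N/2 = 4.917·26/2 = 63.921000
base radius r_b = r_p·cos α = 63.921000·cos 18.190° = 60.726647
roll angle φ = 27.742° = 0.48418924 rad
x = r_b·(cos φ + φ·sin φ) = 60.726647·(0.88505264 + 0.48418924·0.46549095) = 67.433198
y = r_b·(sin φ − φ·cos φ) = 60.726647·(0.46549095 − 0.48418924·0.88505264) = 2.244334

x=67.433198 y=2.244334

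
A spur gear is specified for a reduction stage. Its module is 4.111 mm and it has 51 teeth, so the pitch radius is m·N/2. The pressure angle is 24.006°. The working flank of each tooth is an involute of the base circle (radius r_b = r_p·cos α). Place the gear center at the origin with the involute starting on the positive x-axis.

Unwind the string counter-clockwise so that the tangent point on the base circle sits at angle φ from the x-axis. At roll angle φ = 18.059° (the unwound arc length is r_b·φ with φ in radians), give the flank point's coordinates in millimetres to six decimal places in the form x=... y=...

pitch radius r_p = m·N/2 = 4.111·51/2 = 104.830500
base radius r_b = r_p·cos α = 104.830500·cos 24.006° = 95.762961
roll angle φ = 18.059° = 0.31518901 rad
x = r_b·(cos φ + φ·sin φ) = 95.762961·(0.95073780 + 0.31518901·0.30999618) = 100.402216
y = r_b·(sin φ − φ·cos φ) = 95.762961·(0.30999618 − 0.31518901·0.95073780) = 0.989621

x=100.402216 y=0.989621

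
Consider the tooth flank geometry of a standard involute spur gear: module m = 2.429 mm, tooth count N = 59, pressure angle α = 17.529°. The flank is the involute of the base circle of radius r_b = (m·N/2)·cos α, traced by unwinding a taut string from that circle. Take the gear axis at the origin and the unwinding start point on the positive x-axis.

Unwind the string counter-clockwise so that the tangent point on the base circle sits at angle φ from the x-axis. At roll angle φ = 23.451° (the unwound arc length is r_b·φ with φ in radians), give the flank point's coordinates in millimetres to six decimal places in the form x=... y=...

pitch radius r_p = m·N/2 = 2.429·59/2 = 71.655500
base radius r_b = r_p·cos α = 71.655500·cos 17.529° = 68.328150
roll angle φ = 23.451° = 0.40929716 rad
x = r_b·(cos φ + φ·sin φ) = 68.328150·(0.91740075 + 0.40929716·0.39796464) = 73.813982
y = r_b·(sin φ − φ·cos φ) = 68.328150·(0.39796464 − 0.40929716·0.91740075) = 1.535683

x=73.813982 y=1.535683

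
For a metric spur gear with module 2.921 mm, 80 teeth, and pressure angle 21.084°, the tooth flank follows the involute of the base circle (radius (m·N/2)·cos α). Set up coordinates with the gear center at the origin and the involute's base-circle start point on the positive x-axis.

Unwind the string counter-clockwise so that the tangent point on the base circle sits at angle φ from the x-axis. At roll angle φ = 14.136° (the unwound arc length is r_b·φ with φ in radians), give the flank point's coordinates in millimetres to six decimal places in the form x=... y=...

x=112.285709 y=0.542429

pitch radius r_p = m·N/2 = 2.921·80/2 = 116.840000
base radius r_b = r_p·cos α = 116.840000·cos 21.084° = 109.018033
roll angle φ = 14.136° = 0.24671974 rad
x = r_b·(cos φ + φ·sin φ) = 109.018033·(0.96971876 + 0.24671974·0.24422435) = 112.285709
y = r_b·(sin φ − φ·cos φ) = 109.018033·(0.24422435 − 0.24671974·0.96971876) = 0.542429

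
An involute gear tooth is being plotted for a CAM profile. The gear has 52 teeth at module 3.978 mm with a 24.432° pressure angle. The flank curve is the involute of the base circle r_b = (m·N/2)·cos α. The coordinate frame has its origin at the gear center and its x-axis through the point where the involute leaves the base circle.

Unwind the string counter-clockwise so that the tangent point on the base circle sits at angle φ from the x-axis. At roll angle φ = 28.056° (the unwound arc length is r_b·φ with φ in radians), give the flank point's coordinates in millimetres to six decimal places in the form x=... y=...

pitch radius r_p = m·N/2 = 3.978·52/2 = 103.428000
base radius r_b = r_p·cos α = 103.428000·cos 24.432° = 94.166312
roll angle φ = 28.056° = 0.48966957 rad
x = r_b·(cos φ + φ·sin φ) = 94.166312·(0.88248832 + 0.48966957·0.47033432) = 104.787963
y = r_b·(sin φ − φ·cos φ) = 94.166312·(0.47033432 − 0.48966957·0.88248832) = 3.597778

x=104.787963 y=3.597778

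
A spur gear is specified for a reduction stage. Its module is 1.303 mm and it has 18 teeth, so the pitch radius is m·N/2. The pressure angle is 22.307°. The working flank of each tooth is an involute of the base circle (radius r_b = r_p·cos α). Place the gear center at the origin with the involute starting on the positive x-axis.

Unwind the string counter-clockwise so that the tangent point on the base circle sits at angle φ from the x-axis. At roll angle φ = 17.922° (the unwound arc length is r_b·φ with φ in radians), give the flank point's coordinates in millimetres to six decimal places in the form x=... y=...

pitch radius r_p = m·N/2 = 1.303·18/2 = 11.727000
base radius r_b = r_p·cos α = 11.727000·cos 22.307° = 10.849391
roll angle φ = 17.922° = 0.31279791 rad
x = r_b·(cos φ + φ·sin φ) = 10.849391·(0.95147632 + 0.31279791·0.30772198) = 11.367244
y = r_b·(sin φ − φ·cos φ) = 10.849391·(0.30772198 − 0.31279791·0.95147632) = 0.109602

x=11.367244 y=0.109602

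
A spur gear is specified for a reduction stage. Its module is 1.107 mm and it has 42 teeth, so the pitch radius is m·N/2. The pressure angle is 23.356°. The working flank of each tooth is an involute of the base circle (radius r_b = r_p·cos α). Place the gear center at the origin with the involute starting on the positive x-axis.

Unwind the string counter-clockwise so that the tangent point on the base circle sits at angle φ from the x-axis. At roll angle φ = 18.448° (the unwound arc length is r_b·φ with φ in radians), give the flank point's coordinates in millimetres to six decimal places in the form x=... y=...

pitch radius r_p = m·N/2 = 1.107·42/2 = 23.247000
base radius r_b = r_p·cos α = 23.247000·cos 23.356° = 21.342126
roll angle φ = 18.448° = 0.32197834 rad
x = r_b·(cos φ + φ·sin φ) = 21.342126·(0.94861124 + 0.32197834·0.31644385) = 22.419888
y = r_b·(sin φ − φ·cos φ) = 21.342126·(0.31644385 − 0.32197834·0.94861124) = 0.235011

x=22.419888 y=0.235011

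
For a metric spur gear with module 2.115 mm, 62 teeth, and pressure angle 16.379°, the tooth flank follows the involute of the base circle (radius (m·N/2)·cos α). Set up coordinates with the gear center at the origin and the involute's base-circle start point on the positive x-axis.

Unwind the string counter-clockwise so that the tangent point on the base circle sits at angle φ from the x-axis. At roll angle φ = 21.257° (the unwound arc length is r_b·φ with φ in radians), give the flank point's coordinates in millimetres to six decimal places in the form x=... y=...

x=67.085571 y=1.056104

pitch radius r_p = m·N/2 = 2.115·62/2 = 65.565000
base radius r_b = r_p·cos α = 65.565000·cos 16.379° = 62.904201
roll angle φ = 21.257° = 0.37100464 rad
x = r_b·(cos φ + φ·sin φ) = 62.904201·(0.93196358 + 0.37100464·0.36255190) = 67.085571
y = r_b·(sin φ − φ·cos φ) = 62.904201·(0.36255190 − 0.37100464·0.93196358) = 1.056104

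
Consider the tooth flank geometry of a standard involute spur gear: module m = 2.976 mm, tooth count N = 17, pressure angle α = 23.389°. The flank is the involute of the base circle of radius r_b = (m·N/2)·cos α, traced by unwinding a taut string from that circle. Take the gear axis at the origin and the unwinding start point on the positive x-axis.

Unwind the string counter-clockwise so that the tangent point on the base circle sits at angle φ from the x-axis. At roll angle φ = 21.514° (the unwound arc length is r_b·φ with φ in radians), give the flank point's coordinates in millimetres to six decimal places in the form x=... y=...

pitch radius r_p = m·N/2 = 2.976·17/2 = 25.296000
base radius r_b = r_p·cos α = 25.296000·cos 23.389° = 23.217449
roll angle φ = 21.514° = 0.37549014 rad
x = r_b·(cos φ + φ·sin φ) = 23.217449·(0.93032799 + 0.37549014·0.36672856) = 24.796954
y = r_b·(sin φ − φ·cos φ) = 23.217449·(0.36672856 − 0.37549014·0.93032799) = 0.403974

x=24.796954 y=0.403974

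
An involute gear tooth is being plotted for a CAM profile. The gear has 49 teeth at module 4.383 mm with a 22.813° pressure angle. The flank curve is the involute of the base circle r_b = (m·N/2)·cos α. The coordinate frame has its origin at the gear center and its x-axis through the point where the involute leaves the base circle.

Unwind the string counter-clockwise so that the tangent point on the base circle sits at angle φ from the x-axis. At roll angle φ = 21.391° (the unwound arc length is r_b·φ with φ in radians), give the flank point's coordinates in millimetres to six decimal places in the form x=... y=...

pitch radius r_p = m·N/2 = 4.383·49/2 = 107.383500
base radius r_b = r_p·cos α = 107.383500·cos 22.813° = 98.983448
roll angle φ = 21.391° = 0.37334338 rad
x = r_b·(cos φ + φ·sin φ) = 98.983448·(0.93111312 + 0.37334338·0.36473053) = 105.643336
y = r_b·(sin φ − φ·cos φ) = 98.983448·(0.36473053 − 0.37334338·0.93111312) = 1.693172

x=105.643336 y=1.693172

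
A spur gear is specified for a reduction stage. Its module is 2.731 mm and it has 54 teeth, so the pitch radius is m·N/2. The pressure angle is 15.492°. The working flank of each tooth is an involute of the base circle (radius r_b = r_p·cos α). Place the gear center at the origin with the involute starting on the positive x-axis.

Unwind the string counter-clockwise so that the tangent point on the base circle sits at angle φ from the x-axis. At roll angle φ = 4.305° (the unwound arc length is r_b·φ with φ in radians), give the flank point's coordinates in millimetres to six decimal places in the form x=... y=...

pitch radius r_p = m·N/2 = 2.731·54/2 = 73.737000
base radius r_b = r_p·cos α = 73.737000·cos 15.492° = 71.057969
roll angle φ = 4.305° = 0.07513642 rad
x = r_b·(cos φ + φ·sin φ) = 71.057969·(0.99717859 + 0.07513642·0.07506575) = 71.258265
y = r_b·(sin φ − φ·cos φ) = 71.057969·(0.07506575 − 0.07513642·0.99717859) = 0.010041

x=71.258265 y=0.010041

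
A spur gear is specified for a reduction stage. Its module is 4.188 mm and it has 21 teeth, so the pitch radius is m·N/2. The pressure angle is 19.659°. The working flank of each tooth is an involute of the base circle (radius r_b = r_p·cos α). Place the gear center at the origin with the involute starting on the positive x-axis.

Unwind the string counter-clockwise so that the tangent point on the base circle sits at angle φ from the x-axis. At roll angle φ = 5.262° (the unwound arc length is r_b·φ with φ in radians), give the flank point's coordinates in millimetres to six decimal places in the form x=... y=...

pitch radius r_p = m·N/2 = 4.188·21/2 = 43.974000
base radius r_b = r_p·cos α = 43.974000·cos 19.659° = 41.410823
roll angle φ = 5.262° = 0.09183923 rad
x = r_b·(cos φ + φ·sin φ) = 41.410823·(0.99578574 + 0.09183923·0.09171018) = 41.585093
y = r_b·(sin φ − φ·cos φ) = 41.410823·(0.09171018 − 0.09183923·0.99578574) = 0.010683

x=41.585093 y=0.010683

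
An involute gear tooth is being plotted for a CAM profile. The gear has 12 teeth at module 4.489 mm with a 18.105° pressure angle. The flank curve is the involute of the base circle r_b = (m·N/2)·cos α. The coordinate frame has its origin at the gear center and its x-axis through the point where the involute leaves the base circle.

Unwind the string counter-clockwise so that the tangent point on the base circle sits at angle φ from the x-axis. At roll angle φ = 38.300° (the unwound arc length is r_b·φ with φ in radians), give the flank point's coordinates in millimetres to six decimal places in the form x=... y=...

pitch radius r_p = m·N/2 = 4.489·12/2 = 26.934000
base radius r_b = r_p·cos α = 26.934000·cos 18.105° = 25.600460
roll angle φ = 38.300° = 0.66846110 rad
x = r_b·(cos φ + φ·sin φ) = 25.600460·(0.78477637 + 0.66846110·0.61977903) = 30.696860
y = r_b·(sin φ − φ·cos φ) = 25.600460·(0.61977903 − 0.66846110·0.78477637) = 2.436820

x=30.696860 y=2.436820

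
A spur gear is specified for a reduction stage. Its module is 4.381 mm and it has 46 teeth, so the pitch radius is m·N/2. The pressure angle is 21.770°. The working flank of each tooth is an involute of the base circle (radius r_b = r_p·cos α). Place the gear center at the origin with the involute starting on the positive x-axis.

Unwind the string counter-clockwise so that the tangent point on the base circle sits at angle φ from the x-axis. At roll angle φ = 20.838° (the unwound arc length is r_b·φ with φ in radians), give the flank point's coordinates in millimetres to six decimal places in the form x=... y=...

x=99.562213 y=1.480781

pitch radius r_p = m·N/2 = 4.381·46/2 = 100.763000
base radius r_b = r_p·cos α = 100.763000·cos 21.770° = 93.576598
roll angle φ = 20.838° = 0.36369171 rad
x = r_b·(cos φ + φ·sin φ) = 93.576598·(0.93458995 + 0.36369171·0.35572688) = 99.562213
y = r_b·(sin φ − φ·cos φ) = 93.576598·(0.35572688 − 0.36369171·0.93458995) = 1.480781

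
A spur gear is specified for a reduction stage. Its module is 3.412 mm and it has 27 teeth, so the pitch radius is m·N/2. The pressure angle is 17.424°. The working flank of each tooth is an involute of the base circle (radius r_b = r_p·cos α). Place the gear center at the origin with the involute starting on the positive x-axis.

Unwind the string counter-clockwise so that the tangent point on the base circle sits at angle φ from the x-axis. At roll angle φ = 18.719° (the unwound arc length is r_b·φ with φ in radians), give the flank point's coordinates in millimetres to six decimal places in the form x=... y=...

x=46.231716 y=0.505428

pitch radius r_p = m·N/2 = 3.412·27/2 = 46.062000
base radius r_b = r_p·cos α = 46.062000·cos 17.424° = 43.948444
roll angle φ = 18.719° = 0.32670818 rad
x = r_b·(cos φ + φ·sin φ) = 43.948444·(0.94710391 + 0.32670818·0.32092708) = 46.231716
y = r_b·(sin φ − φ·cos φ) = 43.948444·(0.32092708 − 0.32670818·0.94710391) = 0.505428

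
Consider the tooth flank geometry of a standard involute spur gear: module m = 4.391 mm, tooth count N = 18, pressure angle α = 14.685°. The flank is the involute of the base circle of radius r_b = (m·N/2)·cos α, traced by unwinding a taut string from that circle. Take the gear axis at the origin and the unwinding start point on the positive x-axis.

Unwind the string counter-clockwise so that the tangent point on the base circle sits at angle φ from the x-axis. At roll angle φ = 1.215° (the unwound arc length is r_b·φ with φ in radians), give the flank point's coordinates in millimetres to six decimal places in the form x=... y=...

x=38.236673 y=0.000122

pitch radius r_p = m·N/2 = 4.391·18/2 = 39.519000
base radius r_b = r_p·cos α = 39.519000·cos 14.685° = 38.228078
roll angle φ = 1.215° = 0.02120575 rad
x = r_b·(cos φ + φ·sin φ) = 38.228078·(0.99977517 + 0.02120575·0.02120416) = 38.236673
y = r_b·(sin φ − φ·cos φ) = 38.228078·(0.02120416 − 0.02120575·0.99977517) = 0.000122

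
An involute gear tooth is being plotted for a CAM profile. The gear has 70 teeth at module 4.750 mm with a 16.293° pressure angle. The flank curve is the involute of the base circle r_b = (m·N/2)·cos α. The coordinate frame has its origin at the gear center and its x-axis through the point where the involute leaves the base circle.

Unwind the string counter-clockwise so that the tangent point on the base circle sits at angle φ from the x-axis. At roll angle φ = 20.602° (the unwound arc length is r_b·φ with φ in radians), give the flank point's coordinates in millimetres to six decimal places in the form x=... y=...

pitch radius r_p = m·N/2 = 4.750·70/2 = 166.250000
base radius r_b = r_p·cos α = 166.250000·cos 16.293° = 159.573329
roll angle φ = 20.602° = 0.35957273 rad
x = r_b·(cos φ + φ·sin φ) = 159.573329·(0.93604725 + 0.35957273·0.35187432) = 169.558098
y = r_b·(sin φ − φ·cos φ) = 159.573329·(0.35187432 − 0.35957273·0.93604725) = 2.441034

x=169.558098 y=2.441034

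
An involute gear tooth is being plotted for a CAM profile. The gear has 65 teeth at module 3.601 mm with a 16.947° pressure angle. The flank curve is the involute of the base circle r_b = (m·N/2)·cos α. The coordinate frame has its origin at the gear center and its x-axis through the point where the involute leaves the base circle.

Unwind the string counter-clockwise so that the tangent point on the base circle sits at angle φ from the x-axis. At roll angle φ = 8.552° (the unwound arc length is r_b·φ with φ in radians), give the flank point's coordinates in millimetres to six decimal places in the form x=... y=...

pitch radius r_p = m·N/2 = 3.601·65/2 = 117.032500
base radius r_b = r_p·cos α = 117.032500·cos 16.947° = 111.950340
roll angle φ = 8.552° = 0.14926056 rad
x = r_b·(cos φ + φ·sin φ) = 111.950340·(0.98888131 + 0.14926056·0.14870695) = 113.190458
y = r_b·(sin φ − φ·cos φ) = 111.950340·(0.14870695 − 0.14926056·0.98888131) = 0.123814

x=113.190458 y=0.123814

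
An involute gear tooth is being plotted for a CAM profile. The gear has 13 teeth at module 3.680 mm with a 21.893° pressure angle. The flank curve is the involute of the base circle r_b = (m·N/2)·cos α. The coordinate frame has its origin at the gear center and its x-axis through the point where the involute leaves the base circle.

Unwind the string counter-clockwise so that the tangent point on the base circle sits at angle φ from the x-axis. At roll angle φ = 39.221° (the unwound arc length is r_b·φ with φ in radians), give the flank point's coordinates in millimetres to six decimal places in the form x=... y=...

pitch radius r_p = m·N/2 = 3.680·13/2 = 23.920000
base radius r_b = r_p·cos α = 23.920000·cos 21.893° = 22.194933
roll angle φ = 39.221° = 0.68453559 rad
x = r_b·(cos φ + φ·sin φ) = 22.194933·(0.77471279 + 0.68453559·0.63231329) = 26.801574
y = r_b·(sin φ − φ·cos φ) = 22.194933·(0.63231329 − 0.68453559·0.77471279) = 2.263768

x=26.801574 y=2.263768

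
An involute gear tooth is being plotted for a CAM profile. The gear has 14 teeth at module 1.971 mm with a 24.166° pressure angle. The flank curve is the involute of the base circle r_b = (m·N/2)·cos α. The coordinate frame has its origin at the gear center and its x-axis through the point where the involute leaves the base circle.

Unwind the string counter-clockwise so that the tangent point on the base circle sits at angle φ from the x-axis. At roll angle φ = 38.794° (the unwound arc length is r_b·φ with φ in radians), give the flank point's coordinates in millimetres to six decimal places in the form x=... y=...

x=15.150907 y=1.243698

pitch radius r_p = m·N/2 = 1.971·14/2 = 13.797000
base radius r_b = r_p·cos α = 13.797000·cos 24.166° = 12.587875
roll angle φ = 38.794° = 0.67708303 rad
x = r_b·(cos φ + φ·sin φ) = 12.587875·(0.77940358 + 0.67708303·0.62652220) = 15.150907
y = r_b·(sin φ − φ·cos φ) = 12.587875·(0.62652220 − 0.67708303·0.77940358) = 1.243698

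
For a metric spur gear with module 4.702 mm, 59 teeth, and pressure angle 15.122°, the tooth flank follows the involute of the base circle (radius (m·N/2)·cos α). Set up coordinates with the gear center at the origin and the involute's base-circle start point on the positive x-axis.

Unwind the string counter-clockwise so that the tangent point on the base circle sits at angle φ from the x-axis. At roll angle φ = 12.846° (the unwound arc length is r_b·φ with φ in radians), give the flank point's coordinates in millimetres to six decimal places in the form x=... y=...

pitch radius r_p = m·N/2 = 4.702·59/2 = 138.709000
base radius r_b = r_p·cos α = 138.709000·cos 15.122° = 133.905859
roll angle φ = 12.846° = 0.22420500 rad
x = r_b·(cos φ + φ·sin φ) = 133.905859·(0.97497117 + 0.22420500·0.22233133) = 137.229263
y = r_b·(sin φ − φ·cos φ) = 133.905859·(0.22233133 − 0.22420500·0.97497117) = 0.500529

x=137.229263 y=0.500529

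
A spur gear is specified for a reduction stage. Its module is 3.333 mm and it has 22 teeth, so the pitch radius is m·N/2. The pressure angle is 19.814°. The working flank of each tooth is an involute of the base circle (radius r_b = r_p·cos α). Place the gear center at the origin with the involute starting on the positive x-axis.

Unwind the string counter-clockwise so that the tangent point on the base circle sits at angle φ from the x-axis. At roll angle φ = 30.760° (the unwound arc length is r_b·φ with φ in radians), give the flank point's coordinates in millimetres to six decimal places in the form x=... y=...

pitch radius r_p = m·N/2 = 3.333·22/2 = 36.663000
base radius r_b = r_p·cos α = 36.663000·cos 19.814° = 34.492476
roll angle φ = 30.760° = 0.53686328 rad
x = r_b·(cos φ + φ·sin φ) = 34.492476·(0.85931716 + 0.53686328·0.51144307) = 39.110748
y = r_b·(sin φ − φ·cos φ) = 34.492476·(0.51144307 − 0.53686328·0.85931716) = 1.728323

x=39.110748 y=1.728323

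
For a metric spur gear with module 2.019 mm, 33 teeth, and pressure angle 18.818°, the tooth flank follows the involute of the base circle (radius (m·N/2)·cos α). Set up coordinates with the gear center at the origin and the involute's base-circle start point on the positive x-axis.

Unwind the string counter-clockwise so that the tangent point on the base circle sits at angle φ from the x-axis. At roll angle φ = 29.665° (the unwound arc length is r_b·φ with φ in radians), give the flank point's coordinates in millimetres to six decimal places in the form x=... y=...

x=35.480228 y=1.420103

pitch radius r_p = m·N/2 = 2.019·33/2 = 33.313500
base radius r_b = r_p·cos α = 33.313500·cos 18.818° = 31.532826
roll angle φ = 29.665° = 0.51775192 rad
x = r_b·(cos φ + φ·sin φ) = 31.532826·(0.86893401 + 0.51775192·0.49492796) = 35.480228
y = r_b·(sin φ − φ·cos φ) = 31.532826·(0.49492796 − 0.51775192·0.86893401) = 1.420103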